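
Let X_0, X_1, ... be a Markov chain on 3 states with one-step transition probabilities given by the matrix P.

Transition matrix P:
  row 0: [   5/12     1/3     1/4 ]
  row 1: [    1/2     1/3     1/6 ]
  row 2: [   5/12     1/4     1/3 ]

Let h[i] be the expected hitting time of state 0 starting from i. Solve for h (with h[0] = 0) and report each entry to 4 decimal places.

h = [0.0000, 2.0690, 2.2759]

First-step conditioning: h[0] = 0; for i ≠ 0, h[i] = 1 + Σ_k P[i][k]·h[k].
  h[1] = 1 + 1/3·h[1] + 1/6·h[2]
  h[2] = 1 + 1/4·h[1] + 1/3·h[2]
Solving the 2×2 linear system over states ≠ 0 gives exactly h = [0, 60/29, 66/29] (h[0] = 0 is the target).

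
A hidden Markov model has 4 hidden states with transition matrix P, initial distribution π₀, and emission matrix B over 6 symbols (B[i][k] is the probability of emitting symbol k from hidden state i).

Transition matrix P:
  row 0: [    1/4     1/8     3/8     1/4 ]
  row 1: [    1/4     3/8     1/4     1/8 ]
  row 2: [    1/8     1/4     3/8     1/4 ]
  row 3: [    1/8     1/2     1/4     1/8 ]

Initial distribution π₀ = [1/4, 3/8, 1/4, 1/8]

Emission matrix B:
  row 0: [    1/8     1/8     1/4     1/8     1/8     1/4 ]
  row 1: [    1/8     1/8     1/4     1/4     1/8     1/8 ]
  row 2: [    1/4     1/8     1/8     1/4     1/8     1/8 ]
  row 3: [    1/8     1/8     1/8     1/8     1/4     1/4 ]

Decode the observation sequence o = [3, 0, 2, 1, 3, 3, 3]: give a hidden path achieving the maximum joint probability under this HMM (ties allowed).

path = [1, 1, 1, 1, 1, 1, 1]

t=0: δ = [3.125e-02, 9.375e-02, 6.250e-02, 1.562e-02]  (obs o_0=3)
t=1: δ = [2.930e-03, 4.395e-03, 5.859e-03, 1.953e-03]  ψ = [1, 1, 1, 2]  (obs o_1=0)
t=2: δ = [2.747e-04, 4.120e-04, 2.747e-04, 1.831e-04]  ψ = [1, 1, 2, 2]  (obs o_2=2)
t=3: δ = [1.287e-05, 1.931e-05, 1.287e-05, 8.583e-06]  ψ = [1, 1, 0, 0]  (obs o_3=1)
t=4: δ = [6.035e-07, 1.810e-06, 1.207e-06, 4.023e-07]  ψ = [1, 1, 0, 0]  (obs o_4=3)
t=5: δ = [5.658e-08, 1.697e-07, 1.132e-07, 3.772e-08]  ψ = [1, 1, 1, 2]  (obs o_5=3)
t=6: δ = [5.304e-09, 1.591e-08, 1.061e-08, 3.536e-09]  ψ = [1, 1, 1, 2]  (obs o_6=3)
backtrack: best end state = 1; path = [1, 1, 1, 1, 1, 1, 1]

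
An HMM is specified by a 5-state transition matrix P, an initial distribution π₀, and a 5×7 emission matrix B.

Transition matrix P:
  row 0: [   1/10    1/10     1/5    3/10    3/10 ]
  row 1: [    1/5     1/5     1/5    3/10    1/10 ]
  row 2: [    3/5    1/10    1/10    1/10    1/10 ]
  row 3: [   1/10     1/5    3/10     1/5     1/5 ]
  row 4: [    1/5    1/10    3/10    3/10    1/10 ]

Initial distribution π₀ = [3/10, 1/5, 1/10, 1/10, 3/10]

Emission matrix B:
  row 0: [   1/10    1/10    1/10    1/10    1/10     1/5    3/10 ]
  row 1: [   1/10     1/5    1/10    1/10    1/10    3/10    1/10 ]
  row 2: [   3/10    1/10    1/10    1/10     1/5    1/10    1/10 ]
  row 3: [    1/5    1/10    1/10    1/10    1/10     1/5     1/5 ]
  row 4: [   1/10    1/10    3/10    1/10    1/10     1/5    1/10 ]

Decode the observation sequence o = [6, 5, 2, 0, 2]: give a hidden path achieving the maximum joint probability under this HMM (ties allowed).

t=0: δ = [9.000e-02, 2.000e-02, 1.000e-02, 2.000e-02, 3.000e-02]  (obs o_0=6)
t=1: δ = [1.800e-03, 2.700e-03, 1.800e-03, 5.400e-03, 5.400e-03]  ψ = [0, 0, 0, 0, 0]  (obs o_1=5)
t=2: δ = [1.080e-04, 1.080e-04, 1.620e-04, 1.620e-04, 3.240e-04]  ψ = [2, 3, 3, 4, 3]  (obs o_2=2)
t=3: δ = [9.720e-06, 3.240e-06, 2.916e-05, 1.944e-05, 3.240e-06]  ψ = [2, 3, 4, 4, 0]  (obs o_3=0)
t=4: δ = [1.750e-06, 3.888e-07, 5.832e-07, 3.888e-07, 1.166e-06]  ψ = [2, 3, 3, 3, 3]  (obs o_4=2)
backtrack: best end state = 0; path = [0, 3, 4, 2, 0]

path = [0, 3, 4, 2, 0]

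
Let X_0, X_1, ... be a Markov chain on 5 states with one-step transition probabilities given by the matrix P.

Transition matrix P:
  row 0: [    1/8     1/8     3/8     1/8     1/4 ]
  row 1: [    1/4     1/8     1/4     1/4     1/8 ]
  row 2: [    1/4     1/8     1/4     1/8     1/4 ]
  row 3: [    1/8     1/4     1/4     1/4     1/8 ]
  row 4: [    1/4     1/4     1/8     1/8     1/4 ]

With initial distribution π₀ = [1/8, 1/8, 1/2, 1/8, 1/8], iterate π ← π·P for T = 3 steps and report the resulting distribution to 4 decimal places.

π = [0.2041, 0.1719, 0.2490, 0.1670, 0.2080]

t=0: π = [0.1250, 0.1250, 0.5000, 0.1250, 0.1250]
t=1: π = [0.2188, 0.1563, 0.2500, 0.1563, 0.2188]
t=2: π = [0.2031, 0.1719, 0.2500, 0.1641, 0.2109]
t=3: π = [0.2041, 0.1719, 0.2490, 0.1670, 0.2080]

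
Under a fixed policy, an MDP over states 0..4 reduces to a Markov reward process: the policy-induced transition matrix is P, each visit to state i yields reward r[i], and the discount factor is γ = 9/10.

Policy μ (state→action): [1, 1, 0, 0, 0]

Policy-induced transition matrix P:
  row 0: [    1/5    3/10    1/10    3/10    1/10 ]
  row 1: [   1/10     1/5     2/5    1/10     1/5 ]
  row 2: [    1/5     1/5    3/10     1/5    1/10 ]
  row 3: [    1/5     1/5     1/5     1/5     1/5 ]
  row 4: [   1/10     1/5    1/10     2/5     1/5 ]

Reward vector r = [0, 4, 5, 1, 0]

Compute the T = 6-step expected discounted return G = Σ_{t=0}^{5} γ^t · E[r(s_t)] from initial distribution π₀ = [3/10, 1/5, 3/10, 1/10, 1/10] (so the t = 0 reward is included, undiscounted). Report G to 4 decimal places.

G = 10.7912

t=0: π = [0.3000, 0.2000, 0.3000, 0.1000, 0.1000], E[r] = 2.4000, γ^t·E[r] = 2.400000, running G = 2.400000
t=1: π = [0.1700, 0.2300, 0.2300, 0.2300, 0.1400], E[r] = 2.3000, γ^t·E[r] = 2.070000, running G = 4.470000
t=2: π = [0.1630, 0.2170, 0.2380, 0.2220, 0.1600], E[r] = 2.2800, γ^t·E[r] = 1.846800, running G = 6.316800
t=3: π = [0.1623, 0.2163, 0.2349, 0.2266, 0.1599], E[r] = 2.2663, γ^t·E[r] = 1.652133, running G = 7.968933
t=4: π = [0.1624, 0.2162, 0.2345, 0.2266, 0.1603], E[r] = 2.2642, γ^t·E[r] = 1.485509, running G = 9.454442
t=5: π = [0.1623, 0.2162, 0.2344, 0.2267, 0.1603], E[r] = 2.2638, γ^t·E[r] = 1.336744, running G = 10.791186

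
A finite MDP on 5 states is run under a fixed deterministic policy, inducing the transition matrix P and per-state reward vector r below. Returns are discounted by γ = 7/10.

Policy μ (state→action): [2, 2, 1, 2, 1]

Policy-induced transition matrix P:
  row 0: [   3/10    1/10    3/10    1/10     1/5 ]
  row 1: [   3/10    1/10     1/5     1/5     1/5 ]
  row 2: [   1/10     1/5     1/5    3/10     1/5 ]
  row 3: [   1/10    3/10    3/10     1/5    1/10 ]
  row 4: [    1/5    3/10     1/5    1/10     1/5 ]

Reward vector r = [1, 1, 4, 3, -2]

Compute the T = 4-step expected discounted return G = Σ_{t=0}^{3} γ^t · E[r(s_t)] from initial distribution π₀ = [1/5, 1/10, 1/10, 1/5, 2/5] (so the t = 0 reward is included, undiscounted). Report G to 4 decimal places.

t=0: π = [0.2000, 0.1000, 0.1000, 0.2000, 0.4000], E[r] = 0.5000, γ^t·E[r] = 0.500000, running G = 0.500000
t=1: π = [0.2000, 0.2300, 0.2400, 0.1500, 0.1800], E[r] = 1.4800, γ^t·E[r] = 1.036000, running G = 1.536000
t=2: π = [0.2040, 0.1900, 0.2350, 0.1860, 0.1850], E[r] = 1.5220, γ^t·E[r] = 0.745780, running G = 2.281780
t=3: π = [0.1973, 0.1977, 0.2390, 0.1846, 0.1814], E[r] = 1.5420, γ^t·E[r] = 0.528906, running G = 2.810686

G = 2.8107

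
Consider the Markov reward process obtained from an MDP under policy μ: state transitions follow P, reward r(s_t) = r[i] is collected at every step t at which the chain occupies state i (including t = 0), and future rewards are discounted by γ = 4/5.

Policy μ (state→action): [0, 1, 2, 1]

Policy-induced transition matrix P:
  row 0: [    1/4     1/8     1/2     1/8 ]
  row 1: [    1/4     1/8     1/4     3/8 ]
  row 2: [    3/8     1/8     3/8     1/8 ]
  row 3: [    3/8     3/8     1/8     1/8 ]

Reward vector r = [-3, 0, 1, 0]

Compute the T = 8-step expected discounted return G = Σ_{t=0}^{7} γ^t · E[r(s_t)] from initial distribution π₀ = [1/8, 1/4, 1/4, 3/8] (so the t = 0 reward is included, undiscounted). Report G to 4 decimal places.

G = -2.0929

t=0: π = [0.1250, 0.2500, 0.2500, 0.3750], E[r] = -0.1250, γ^t·E[r] = -0.125000, running G = -0.125000
t=1: π = [0.3281, 0.2188, 0.2656, 0.1875], E[r] = -0.7188, γ^t·E[r] = -0.575000, running G = -0.700000
t=2: π = [0.3066, 0.1719, 0.3418, 0.1797], E[r] = -0.5781, γ^t·E[r] = -0.370000, running G = -1.070000
t=3: π = [0.3152, 0.1699, 0.3469, 0.1680], E[r] = -0.5986, γ^t·E[r] = -0.306500, running G = -1.376500
t=4: π = [0.3144, 0.1670, 0.3512, 0.1675], E[r] = -0.5919, γ^t·E[r] = -0.242450, running G = -1.618950
t=5: π = [0.3148, 0.1669, 0.3516, 0.1667], E[r] = -0.5929, γ^t·E[r] = -0.194295, running G = -1.813245
t=6: π = [0.3148, 0.1667, 0.3518, 0.1667], E[r] = -0.5926, γ^t·E[r] = -0.155335, running G = -1.968580
t=7: π = [0.3148, 0.1667, 0.3518, 0.1667], E[r] = -0.5926, γ^t·E[r] = -0.124280, running G = -2.092860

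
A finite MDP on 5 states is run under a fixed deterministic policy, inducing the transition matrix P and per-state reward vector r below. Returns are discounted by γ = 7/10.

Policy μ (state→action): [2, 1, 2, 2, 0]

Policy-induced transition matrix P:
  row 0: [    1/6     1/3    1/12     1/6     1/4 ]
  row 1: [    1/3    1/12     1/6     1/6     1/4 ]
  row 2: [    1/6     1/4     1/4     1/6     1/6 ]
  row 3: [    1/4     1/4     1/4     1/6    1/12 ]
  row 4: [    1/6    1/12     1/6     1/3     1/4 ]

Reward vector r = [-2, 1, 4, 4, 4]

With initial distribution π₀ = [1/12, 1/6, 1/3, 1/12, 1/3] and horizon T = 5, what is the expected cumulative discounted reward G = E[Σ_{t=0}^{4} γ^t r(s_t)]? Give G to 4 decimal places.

t=0: π = [0.0833, 0.1667, 0.3333, 0.0833, 0.3333], E[r] = 3.0000, γ^t·E[r] = 3.000000, running G = 3.000000
t=1: π = [0.2014, 0.1736, 0.1944, 0.2222, 0.2083], E[r] = 2.2708, γ^t·E[r] = 1.589583, running G = 4.589583
t=2: π = [0.2141, 0.2031, 0.1846, 0.2014, 0.1968], E[r] = 2.1059, γ^t·E[r] = 1.031892, running G = 5.621476
t=3: π = [0.2173, 0.2012, 0.1810, 0.1995, 0.2011], E[r] = 2.0926, γ^t·E[r] = 0.717759, running G = 6.339235
t=4: π = [0.2168, 0.2011, 0.1803, 0.2002, 0.2017], E[r] = 2.0959, γ^t·E[r] = 0.503219, running G = 6.842454

G = 6.8425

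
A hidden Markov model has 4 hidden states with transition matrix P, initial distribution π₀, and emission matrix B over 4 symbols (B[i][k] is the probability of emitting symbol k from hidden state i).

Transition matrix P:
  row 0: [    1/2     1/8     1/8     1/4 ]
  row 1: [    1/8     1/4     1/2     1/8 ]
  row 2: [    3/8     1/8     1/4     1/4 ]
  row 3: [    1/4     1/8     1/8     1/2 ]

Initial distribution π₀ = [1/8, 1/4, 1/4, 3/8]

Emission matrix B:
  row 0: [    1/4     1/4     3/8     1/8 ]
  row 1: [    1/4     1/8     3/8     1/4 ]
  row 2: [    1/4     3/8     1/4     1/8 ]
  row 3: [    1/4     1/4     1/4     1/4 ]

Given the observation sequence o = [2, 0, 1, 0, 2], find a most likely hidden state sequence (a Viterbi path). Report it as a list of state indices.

path = [1, 2, 0, 0, 0]

t=0: δ = [4.688e-02, 9.375e-02, 6.250e-02, 9.375e-02]  (obs o_0=2)
t=1: δ = [5.859e-03, 5.859e-03, 1.172e-02, 1.172e-02]  ψ = [0, 1, 1, 3]  (obs o_1=0)
t=2: δ = [1.099e-03, 1.831e-04, 1.099e-03, 1.465e-03]  ψ = [2, 1, 1, 3]  (obs o_2=1)
t=3: δ = [1.373e-04, 4.578e-05, 6.866e-05, 1.831e-04]  ψ = [0, 3, 2, 3]  (obs o_3=0)
t=4: δ = [2.575e-05, 8.583e-06, 5.722e-06, 2.289e-05]  ψ = [0, 3, 1, 3]  (obs o_4=2)
backtrack: best end state = 0; path = [1, 2, 0, 0, 0]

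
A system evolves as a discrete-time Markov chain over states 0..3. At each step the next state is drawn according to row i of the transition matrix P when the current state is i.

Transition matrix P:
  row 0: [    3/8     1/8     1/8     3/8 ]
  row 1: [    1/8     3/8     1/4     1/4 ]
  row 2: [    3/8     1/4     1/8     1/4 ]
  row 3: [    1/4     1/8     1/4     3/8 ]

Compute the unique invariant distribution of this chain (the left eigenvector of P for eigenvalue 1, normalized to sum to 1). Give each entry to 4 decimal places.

π = [0.2846, 0.1984, 0.1906, 0.3264]

Balance equations π_j = Σ_i π_i·P[i][j]:
  π_0 = 3/8·π_0 + 1/8·π_1 + 3/8·π_2 + 1/4·π_3
  π_1 = 1/8·π_0 + 3/8·π_1 + 1/4·π_2 + 1/8·π_3
  π_2 = 1/8·π_0 + 1/4·π_1 + 1/8·π_2 + 1/4·π_3
  normalize: π_0 + π_1 + π_2 + π_3 = 1
Solving the linear system gives exactly π = [109/383, 76/383, 73/383, 125/383].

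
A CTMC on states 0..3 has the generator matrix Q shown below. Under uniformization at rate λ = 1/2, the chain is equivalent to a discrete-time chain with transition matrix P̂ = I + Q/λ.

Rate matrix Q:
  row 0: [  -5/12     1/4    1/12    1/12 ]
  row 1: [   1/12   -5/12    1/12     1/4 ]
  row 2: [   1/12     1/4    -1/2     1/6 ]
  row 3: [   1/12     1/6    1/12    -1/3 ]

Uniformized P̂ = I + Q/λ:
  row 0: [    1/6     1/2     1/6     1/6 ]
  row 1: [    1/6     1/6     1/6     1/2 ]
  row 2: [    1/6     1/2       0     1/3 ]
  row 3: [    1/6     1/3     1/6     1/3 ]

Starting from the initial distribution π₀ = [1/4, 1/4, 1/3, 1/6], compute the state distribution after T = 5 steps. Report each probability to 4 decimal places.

π = [0.1667, 0.3301, 0.1428, 0.3604]

t=0: π = [0.2500, 0.2500, 0.3333, 0.1667]
t=1: π = [0.1667, 0.3889, 0.1111, 0.3333]
t=2: π = [0.1667, 0.3148, 0.1481, 0.3704]
t=3: π = [0.1667, 0.3333, 0.1420, 0.3580]
t=4: π = [0.1667, 0.3292, 0.1430, 0.3611]
t=5: π = [0.1667, 0.3301, 0.1428, 0.3604]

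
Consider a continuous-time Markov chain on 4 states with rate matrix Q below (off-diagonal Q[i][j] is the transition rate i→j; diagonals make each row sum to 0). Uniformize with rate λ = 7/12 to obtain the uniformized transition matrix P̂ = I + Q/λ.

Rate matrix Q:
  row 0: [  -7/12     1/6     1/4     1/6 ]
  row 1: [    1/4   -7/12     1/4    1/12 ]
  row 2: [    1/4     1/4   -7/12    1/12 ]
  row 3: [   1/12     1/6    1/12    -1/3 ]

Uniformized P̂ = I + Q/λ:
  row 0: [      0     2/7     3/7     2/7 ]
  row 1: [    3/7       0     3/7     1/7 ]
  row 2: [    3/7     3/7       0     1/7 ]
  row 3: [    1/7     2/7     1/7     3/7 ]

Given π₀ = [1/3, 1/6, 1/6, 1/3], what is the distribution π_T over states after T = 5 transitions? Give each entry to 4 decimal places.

t=0: π = [0.3333, 0.1667, 0.1667, 0.3333]
t=1: π = [0.1905, 0.2619, 0.2619, 0.2857]
t=2: π = [0.2653, 0.2483, 0.2347, 0.2517]
t=3: π = [0.2430, 0.2483, 0.2561, 0.2527]
t=4: π = [0.2523, 0.2514, 0.2466, 0.2498]
t=5: π = [0.2491, 0.2491, 0.2515, 0.2503]

π = [0.2491, 0.2491, 0.2515, 0.2503]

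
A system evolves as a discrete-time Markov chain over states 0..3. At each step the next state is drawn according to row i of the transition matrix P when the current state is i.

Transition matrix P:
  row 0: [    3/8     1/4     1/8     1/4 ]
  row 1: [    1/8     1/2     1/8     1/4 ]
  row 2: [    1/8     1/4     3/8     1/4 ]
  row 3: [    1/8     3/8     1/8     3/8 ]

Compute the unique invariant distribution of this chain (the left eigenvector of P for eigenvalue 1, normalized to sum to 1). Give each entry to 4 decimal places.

π = [0.1667, 0.3810, 0.1667, 0.2857]

Balance equations π_j = Σ_i π_i·P[i][j]:
  π_0 = 3/8·π_0 + 1/8·π_1 + 1/8·π_2 + 1/8·π_3
  π_1 = 1/4·π_0 + 1/2·π_1 + 1/4·π_2 + 3/8·π_3
  π_2 = 1/8·π_0 + 1/8·π_1 + 3/8·π_2 + 1/8·π_3
  normalize: π_0 + π_1 + π_2 + π_3 = 1
Solving the linear system gives exactly π = [1/6, 8/21, 1/6, 2/7].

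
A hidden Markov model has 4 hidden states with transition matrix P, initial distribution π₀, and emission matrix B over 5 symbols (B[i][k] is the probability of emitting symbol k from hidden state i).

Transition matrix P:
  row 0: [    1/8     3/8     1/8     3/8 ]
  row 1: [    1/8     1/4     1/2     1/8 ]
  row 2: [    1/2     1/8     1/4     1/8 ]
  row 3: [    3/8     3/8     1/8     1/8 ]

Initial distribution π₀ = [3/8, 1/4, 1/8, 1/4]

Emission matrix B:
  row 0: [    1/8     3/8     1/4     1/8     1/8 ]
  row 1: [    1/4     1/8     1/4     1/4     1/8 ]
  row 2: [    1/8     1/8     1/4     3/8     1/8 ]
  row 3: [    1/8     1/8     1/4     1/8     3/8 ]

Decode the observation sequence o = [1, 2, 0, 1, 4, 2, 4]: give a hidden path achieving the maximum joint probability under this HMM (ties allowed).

path = [0, 1, 2, 0, 3, 0, 3]

t=0: δ = [1.406e-01, 3.125e-02, 1.562e-02, 3.125e-02]  (obs o_0=1)
t=1: δ = [4.395e-03, 1.318e-02, 4.395e-03, 1.318e-02]  ψ = [0, 0, 0, 0]  (obs o_1=2)
t=2: δ = [6.180e-04, 1.236e-03, 8.240e-04, 2.060e-04]  ψ = [3, 3, 1, 0]  (obs o_2=0)
t=3: δ = [1.545e-04, 3.862e-05, 7.725e-05, 2.897e-05]  ψ = [2, 1, 1, 0]  (obs o_3=1)
t=4: δ = [4.828e-06, 7.242e-06, 2.414e-06, 2.173e-05]  ψ = [2, 0, 0, 0]  (obs o_4=4)
t=5: δ = [2.037e-06, 2.037e-06, 9.052e-07, 6.789e-07]  ψ = [3, 3, 1, 3]  (obs o_5=2)
t=6: δ = [5.658e-08, 9.548e-08, 1.273e-07, 2.864e-07]  ψ = [2, 0, 1, 0]  (obs o_6=4)
backtrack: best end state = 3; path = [0, 1, 2, 0, 3, 0, 3]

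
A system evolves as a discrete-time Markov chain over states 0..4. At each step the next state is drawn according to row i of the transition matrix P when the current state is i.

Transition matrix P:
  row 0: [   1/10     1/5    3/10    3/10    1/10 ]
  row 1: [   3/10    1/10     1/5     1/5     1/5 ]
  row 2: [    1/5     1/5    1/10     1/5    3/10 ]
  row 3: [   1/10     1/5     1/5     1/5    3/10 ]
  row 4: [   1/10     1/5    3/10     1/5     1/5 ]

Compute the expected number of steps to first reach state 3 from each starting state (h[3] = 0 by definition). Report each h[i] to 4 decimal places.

First-step conditioning: h[3] = 0; for i ≠ 3, h[i] = 1 + Σ_k P[i][k]·h[k].
  h[0] = 1 + 1/10·h[0] + 1/5·h[1] + 3/10·h[2] + 1/10·h[4]
  h[1] = 1 + 3/10·h[0] + 1/10·h[1] + 1/5·h[2] + 1/5·h[4]
  h[2] = 1 + 1/5·h[0] + 1/5·h[1] + 1/10·h[2] + 3/10·h[4]
  h[4] = 1 + 1/10·h[0] + 1/5·h[1] + 3/10·h[2] + 1/5·h[4]
Solving the 4×4 linear system over states ≠ 3 gives exactly h = [11880/2851, 12970/2851, 13090/2851, 0, 13200/2851] (h[3] = 0 is the target).

h = [4.1670, 4.5493, 4.5914, 0.0000, 4.6300]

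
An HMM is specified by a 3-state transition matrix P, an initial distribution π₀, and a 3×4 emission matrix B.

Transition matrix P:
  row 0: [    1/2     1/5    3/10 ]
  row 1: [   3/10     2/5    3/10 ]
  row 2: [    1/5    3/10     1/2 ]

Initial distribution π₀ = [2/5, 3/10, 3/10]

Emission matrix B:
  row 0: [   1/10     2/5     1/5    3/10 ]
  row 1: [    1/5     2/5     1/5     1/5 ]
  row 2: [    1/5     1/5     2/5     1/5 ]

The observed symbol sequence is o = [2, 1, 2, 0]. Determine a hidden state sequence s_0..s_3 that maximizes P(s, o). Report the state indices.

t=0: δ = [8.000e-02, 6.000e-02, 1.200e-01]  (obs o_0=2)
t=1: δ = [1.600e-02, 1.440e-02, 1.200e-02]  ψ = [0, 2, 2]  (obs o_1=1)
t=2: δ = [1.600e-03, 1.152e-03, 2.400e-03]  ψ = [0, 1, 2]  (obs o_2=2)
t=3: δ = [8.000e-05, 1.440e-04, 2.400e-04]  ψ = [0, 2, 2]  (obs o_3=0)
backtrack: best end state = 2; path = [2, 2, 2, 2]

path = [2, 2, 2, 2]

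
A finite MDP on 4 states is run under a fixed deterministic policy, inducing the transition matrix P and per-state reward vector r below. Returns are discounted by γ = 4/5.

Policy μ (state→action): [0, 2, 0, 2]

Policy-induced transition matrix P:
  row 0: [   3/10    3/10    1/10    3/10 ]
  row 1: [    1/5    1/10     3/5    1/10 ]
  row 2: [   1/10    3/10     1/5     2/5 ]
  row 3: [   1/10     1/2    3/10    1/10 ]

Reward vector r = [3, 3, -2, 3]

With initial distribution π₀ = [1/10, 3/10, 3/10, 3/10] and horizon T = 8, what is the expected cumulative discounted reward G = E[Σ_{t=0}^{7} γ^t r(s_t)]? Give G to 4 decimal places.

G = 5.8124

t=0: π = [0.1000, 0.3000, 0.3000, 0.3000], E[r] = 1.5000, γ^t·E[r] = 1.500000, running G = 1.500000
t=1: π = [0.1500, 0.3000, 0.3400, 0.2100], E[r] = 1.3000, γ^t·E[r] = 1.040000, running G = 2.540000
t=2: π = [0.1600, 0.2820, 0.3260, 0.2320], E[r] = 1.3700, γ^t·E[r] = 0.876800, running G = 3.416800
t=3: π = [0.1602, 0.2900, 0.3200, 0.2298], E[r] = 1.4000, γ^t·E[r] = 0.716800, running G = 4.133600
t=4: π = [0.1610, 0.2880, 0.3230, 0.2280], E[r] = 1.3852, γ^t·E[r] = 0.567378, running G = 4.700978
t=5: π = [0.1610, 0.2880, 0.3219, 0.2291], E[r] = 1.3906, γ^t·E[r] = 0.455665, running G = 5.156643
t=6: π = [0.1610, 0.2882, 0.3220, 0.2288], E[r] = 1.3899, γ^t·E[r] = 0.364360, running G = 5.521003
t=7: π = [0.1610, 0.2881, 0.3221, 0.2288], E[r] = 1.3897, γ^t·E[r] = 0.291438, running G = 5.812441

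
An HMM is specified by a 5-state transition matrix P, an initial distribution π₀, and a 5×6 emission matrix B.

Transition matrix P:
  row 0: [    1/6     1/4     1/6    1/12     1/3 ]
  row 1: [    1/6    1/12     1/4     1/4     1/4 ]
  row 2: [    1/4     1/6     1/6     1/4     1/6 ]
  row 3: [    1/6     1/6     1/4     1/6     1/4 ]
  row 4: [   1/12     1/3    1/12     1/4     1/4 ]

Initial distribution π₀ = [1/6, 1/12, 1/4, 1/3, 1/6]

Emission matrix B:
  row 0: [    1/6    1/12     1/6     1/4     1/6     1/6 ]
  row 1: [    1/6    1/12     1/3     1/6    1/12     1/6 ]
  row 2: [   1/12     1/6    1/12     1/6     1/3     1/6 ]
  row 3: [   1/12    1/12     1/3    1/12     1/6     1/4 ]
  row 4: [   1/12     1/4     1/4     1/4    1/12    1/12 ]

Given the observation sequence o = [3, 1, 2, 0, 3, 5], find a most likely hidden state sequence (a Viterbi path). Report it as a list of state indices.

t=0: δ = [4.167e-02, 1.389e-02, 4.167e-02, 2.778e-02, 4.167e-02]  (obs o_0=3)
t=1: δ = [8.681e-04, 1.157e-03, 1.157e-03, 8.681e-04, 3.472e-03]  ψ = [2, 4, 0, 2, 0]  (obs o_1=1)
t=2: δ = [4.823e-05, 3.858e-04, 2.411e-05, 2.894e-04, 2.170e-04]  ψ = [2, 4, 1, 4, 4]  (obs o_2=2)
t=3: δ = [1.072e-05, 1.206e-05, 8.038e-06, 8.038e-06, 8.038e-06]  ψ = [1, 4, 1, 1, 1]  (obs o_3=0)
t=4: δ = [5.023e-07, 4.465e-07, 5.023e-07, 2.512e-07, 8.931e-07]  ψ = [1, 0, 1, 1, 0]  (obs o_4=3)
t=5: δ = [2.093e-08, 4.961e-08, 1.861e-08, 5.582e-08, 1.861e-08]  ψ = [2, 4, 1, 4, 4]  (obs o_5=5)
backtrack: best end state = 3; path = [0, 4, 1, 0, 4, 3]

path = [0, 4, 1, 0, 4, 3]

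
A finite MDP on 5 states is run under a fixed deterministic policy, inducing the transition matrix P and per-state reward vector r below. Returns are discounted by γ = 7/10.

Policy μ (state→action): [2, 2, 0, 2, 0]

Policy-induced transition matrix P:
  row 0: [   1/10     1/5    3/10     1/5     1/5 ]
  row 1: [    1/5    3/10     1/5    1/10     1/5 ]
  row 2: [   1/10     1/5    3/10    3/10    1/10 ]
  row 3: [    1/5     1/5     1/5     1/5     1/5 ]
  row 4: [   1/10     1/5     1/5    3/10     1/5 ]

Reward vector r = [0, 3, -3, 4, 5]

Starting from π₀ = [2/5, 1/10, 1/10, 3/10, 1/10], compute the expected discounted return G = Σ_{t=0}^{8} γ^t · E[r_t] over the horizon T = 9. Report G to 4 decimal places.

t=0: π = [0.4000, 0.1000, 0.1000, 0.3000, 0.1000], E[r] = 1.7000, γ^t·E[r] = 1.700000, running G = 1.700000
t=1: π = [0.1400, 0.2100, 0.2500, 0.2100, 0.1900], E[r] = 1.6700, γ^t·E[r] = 1.169000, running G = 2.869000
t=2: π = [0.1420, 0.2210, 0.2390, 0.2230, 0.1750], E[r] = 1.7130, γ^t·E[r] = 0.839370, running G = 3.708370
t=3: π = [0.1444, 0.2221, 0.2381, 0.2193, 0.1761], E[r] = 1.7097, γ^t·E[r] = 0.586427, running G = 4.294797
t=4: π = [0.1441, 0.2222, 0.2383, 0.2192, 0.1762], E[r] = 1.7097, γ^t·E[r] = 0.410492, running G = 4.705289
t=5: π = [0.1441, 0.2222, 0.2382, 0.2192, 0.1762], E[r] = 1.7097, γ^t·E[r] = 0.287351, running G = 4.992640
t=6: π = [0.1441, 0.2222, 0.2382, 0.2192, 0.1762], E[r] = 1.7097, γ^t·E[r] = 0.201146, running G = 5.193786
t=7: π = [0.1441, 0.2222, 0.2382, 0.2192, 0.1762], E[r] = 1.7097, γ^t·E[r] = 0.140802, running G = 5.334588
t=8: π = [0.1441, 0.2222, 0.2382, 0.2192, 0.1762], E[r] = 1.7097, γ^t·E[r] = 0.098561, running G = 5.433149

G = 5.4331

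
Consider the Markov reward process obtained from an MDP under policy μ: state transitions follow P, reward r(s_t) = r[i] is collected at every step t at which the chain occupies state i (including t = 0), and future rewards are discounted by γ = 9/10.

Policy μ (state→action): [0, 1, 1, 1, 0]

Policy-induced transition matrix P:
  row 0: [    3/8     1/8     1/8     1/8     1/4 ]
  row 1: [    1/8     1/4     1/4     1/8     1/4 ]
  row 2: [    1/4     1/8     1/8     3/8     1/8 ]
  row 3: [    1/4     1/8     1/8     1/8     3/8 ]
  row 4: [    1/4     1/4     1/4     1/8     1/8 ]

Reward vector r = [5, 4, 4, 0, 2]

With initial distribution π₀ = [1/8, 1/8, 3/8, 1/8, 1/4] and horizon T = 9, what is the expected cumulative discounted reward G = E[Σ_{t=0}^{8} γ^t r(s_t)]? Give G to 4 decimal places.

G = 19.0955

t=0: π = [0.1250, 0.1250, 0.3750, 0.1250, 0.2500], E[r] = 3.1250, γ^t·E[r] = 3.125000, running G = 3.125000
t=1: π = [0.2500, 0.1719, 0.1719, 0.2188, 0.1875], E[r] = 3.0000, γ^t·E[r] = 2.700000, running G = 5.825000
t=2: π = [0.2598, 0.1699, 0.1699, 0.1680, 0.2324], E[r] = 3.1230, γ^t·E[r] = 2.529668, running G = 8.354668
t=3: π = [0.2612, 0.1753, 0.1753, 0.1675, 0.2207], E[r] = 3.1499, γ^t·E[r] = 2.296279, running G = 10.650947
t=4: π = [0.2607, 0.1745, 0.1745, 0.1688, 0.2214], E[r] = 3.1426, γ^t·E[r] = 2.061846, running G = 12.712792
t=5: π = [0.2608, 0.1745, 0.1745, 0.1686, 0.2216], E[r] = 3.1431, γ^t·E[r] = 1.855945, running G = 14.568737
t=6: π = [0.2608, 0.1745, 0.1745, 0.1686, 0.2216], E[r] = 3.1432, γ^t·E[r] = 1.670406, running G = 16.239143
t=7: π = [0.2608, 0.1745, 0.1745, 0.1686, 0.2216], E[r] = 3.1431, γ^t·E[r] = 1.503352, running G = 17.742495
t=8: π = [0.2608, 0.1745, 0.1745, 0.1686, 0.2216], E[r] = 3.1431, γ^t·E[r] = 1.353017, running G = 19.095512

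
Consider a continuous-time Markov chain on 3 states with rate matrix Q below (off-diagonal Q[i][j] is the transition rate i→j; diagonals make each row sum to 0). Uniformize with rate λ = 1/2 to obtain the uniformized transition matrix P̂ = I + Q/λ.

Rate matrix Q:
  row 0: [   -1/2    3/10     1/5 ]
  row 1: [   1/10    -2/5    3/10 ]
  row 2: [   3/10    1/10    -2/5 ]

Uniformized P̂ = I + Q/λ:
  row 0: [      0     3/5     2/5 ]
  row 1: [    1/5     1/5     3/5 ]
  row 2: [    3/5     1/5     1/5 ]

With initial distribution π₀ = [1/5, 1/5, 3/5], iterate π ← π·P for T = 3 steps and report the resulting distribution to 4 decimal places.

t=0: π = [0.2000, 0.2000, 0.6000]
t=1: π = [0.4000, 0.2800, 0.3200]
t=2: π = [0.2480, 0.3600, 0.3920]
t=3: π = [0.3072, 0.2992, 0.3936]

π = [0.3072, 0.2992, 0.3936]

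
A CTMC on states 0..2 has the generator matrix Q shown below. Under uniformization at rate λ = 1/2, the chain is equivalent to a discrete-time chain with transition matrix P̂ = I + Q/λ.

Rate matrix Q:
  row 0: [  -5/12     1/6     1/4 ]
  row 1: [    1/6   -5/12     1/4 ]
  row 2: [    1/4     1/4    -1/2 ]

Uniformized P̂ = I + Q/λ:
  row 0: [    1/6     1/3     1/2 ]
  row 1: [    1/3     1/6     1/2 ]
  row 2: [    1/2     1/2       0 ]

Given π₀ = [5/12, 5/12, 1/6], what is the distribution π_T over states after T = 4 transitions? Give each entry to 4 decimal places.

t=0: π = [0.4167, 0.4167, 0.1667]
t=1: π = [0.2917, 0.2917, 0.4167]
t=2: π = [0.3542, 0.3542, 0.2917]
t=3: π = [0.3229, 0.3229, 0.3542]
t=4: π = [0.3385, 0.3385, 0.3229]

π = [0.3385, 0.3385, 0.3229]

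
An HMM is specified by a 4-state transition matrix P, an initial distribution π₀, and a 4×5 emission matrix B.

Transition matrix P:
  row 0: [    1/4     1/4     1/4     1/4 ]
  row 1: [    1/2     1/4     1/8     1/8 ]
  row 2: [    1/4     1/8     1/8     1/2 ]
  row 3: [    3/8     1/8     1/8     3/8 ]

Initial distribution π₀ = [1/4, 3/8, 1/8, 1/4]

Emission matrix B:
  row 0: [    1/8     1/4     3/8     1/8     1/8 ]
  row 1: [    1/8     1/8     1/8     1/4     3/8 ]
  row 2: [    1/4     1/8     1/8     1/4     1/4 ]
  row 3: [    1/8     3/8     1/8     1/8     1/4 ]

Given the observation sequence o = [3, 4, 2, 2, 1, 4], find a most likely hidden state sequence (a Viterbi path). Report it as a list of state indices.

path = [1, 1, 0, 0, 3, 3]

t=0: δ = [3.125e-02, 9.375e-02, 3.125e-02, 3.125e-02]  (obs o_0=3)
t=1: δ = [5.859e-03, 8.789e-03, 2.930e-03, 3.906e-03]  ψ = [1, 1, 1, 2]  (obs o_1=4)
t=2: δ = [1.648e-03, 2.747e-04, 1.831e-04, 1.831e-04]  ψ = [1, 1, 0, 0]  (obs o_2=2)
t=3: δ = [1.545e-04, 5.150e-05, 5.150e-05, 5.150e-05]  ψ = [0, 0, 0, 0]  (obs o_3=2)
t=4: δ = [9.656e-06, 4.828e-06, 4.828e-06, 1.448e-05]  ψ = [0, 0, 0, 0]  (obs o_4=1)
t=5: δ = [6.789e-07, 9.052e-07, 6.035e-07, 1.358e-06]  ψ = [3, 0, 0, 3]  (obs o_5=4)
backtrack: best end state = 3; path = [1, 1, 0, 0, 3, 3]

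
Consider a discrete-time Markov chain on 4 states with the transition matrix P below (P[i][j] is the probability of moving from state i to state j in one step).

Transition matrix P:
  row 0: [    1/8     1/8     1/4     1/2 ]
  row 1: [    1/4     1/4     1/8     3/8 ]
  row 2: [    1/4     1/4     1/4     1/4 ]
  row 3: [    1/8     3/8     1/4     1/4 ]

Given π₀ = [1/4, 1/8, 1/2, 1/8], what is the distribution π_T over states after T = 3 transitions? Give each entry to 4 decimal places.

π = [0.1858, 0.2683, 0.2168, 0.3291]

t=0: π = [0.2500, 0.1250, 0.5000, 0.1250]
t=1: π = [0.2031, 0.2344, 0.2344, 0.3281]
t=2: π = [0.1836, 0.2656, 0.2207, 0.3301]
t=3: π = [0.1858, 0.2683, 0.2168, 0.3291]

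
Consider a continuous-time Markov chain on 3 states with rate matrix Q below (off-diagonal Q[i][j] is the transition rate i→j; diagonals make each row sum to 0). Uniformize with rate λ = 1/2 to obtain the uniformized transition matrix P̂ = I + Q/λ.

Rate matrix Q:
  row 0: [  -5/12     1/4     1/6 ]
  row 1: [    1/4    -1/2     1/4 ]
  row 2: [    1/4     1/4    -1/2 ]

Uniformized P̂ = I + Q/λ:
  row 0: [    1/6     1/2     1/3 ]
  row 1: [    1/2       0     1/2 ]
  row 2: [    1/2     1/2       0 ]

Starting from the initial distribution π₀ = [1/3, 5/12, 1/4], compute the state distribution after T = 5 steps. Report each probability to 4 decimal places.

t=0: π = [0.3333, 0.4167, 0.2500]
t=1: π = [0.3889, 0.2917, 0.3194]
t=2: π = [0.3704, 0.3542, 0.2755]
t=3: π = [0.3765, 0.3229, 0.3005]
t=4: π = [0.3745, 0.3385, 0.2870]
t=5: π = [0.3752, 0.3307, 0.2941]

π = [0.3752, 0.3307, 0.2941]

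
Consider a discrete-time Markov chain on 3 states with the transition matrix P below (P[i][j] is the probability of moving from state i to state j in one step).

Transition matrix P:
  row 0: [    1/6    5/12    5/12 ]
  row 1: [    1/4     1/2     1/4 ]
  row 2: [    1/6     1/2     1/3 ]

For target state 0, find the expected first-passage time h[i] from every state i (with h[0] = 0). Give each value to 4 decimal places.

h = [0.0000, 4.4000, 4.8000]

First-step conditioning: h[0] = 0; for i ≠ 0, h[i] = 1 + Σ_k P[i][k]·h[k].
  h[1] = 1 + 1/2·h[1] + 1/4·h[2]
  h[2] = 1 + 1/2·h[1] + 1/3·h[2]
Solving the 2×2 linear system over states ≠ 0 gives exactly h = [0, 22/5, 24/5] (h[0] = 0 is the target).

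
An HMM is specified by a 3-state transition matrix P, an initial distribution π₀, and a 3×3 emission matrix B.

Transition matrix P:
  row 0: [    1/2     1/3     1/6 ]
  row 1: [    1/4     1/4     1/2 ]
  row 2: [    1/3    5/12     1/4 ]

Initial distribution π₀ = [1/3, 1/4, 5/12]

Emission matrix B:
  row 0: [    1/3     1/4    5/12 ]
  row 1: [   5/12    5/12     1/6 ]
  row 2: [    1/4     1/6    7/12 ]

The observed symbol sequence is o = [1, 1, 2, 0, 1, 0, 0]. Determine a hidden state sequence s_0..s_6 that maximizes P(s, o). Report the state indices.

path = [2, 1, 2, 1, 1, 2, 1]

t=0: δ = [8.333e-02, 1.042e-01, 6.944e-02]  (obs o_0=1)
t=1: δ = [1.042e-02, 1.206e-02, 8.681e-03]  ψ = [0, 2, 1]  (obs o_1=1)
t=2: δ = [2.170e-03, 6.028e-04, 3.516e-03]  ψ = [0, 2, 1]  (obs o_2=2)
t=3: δ = [3.907e-04, 6.105e-04, 2.198e-04]  ψ = [2, 2, 2]  (obs o_3=0)
t=4: δ = [4.884e-05, 6.359e-05, 5.087e-05]  ψ = [0, 1, 1]  (obs o_4=1)
t=5: δ = [8.140e-06, 8.832e-06, 7.949e-06]  ψ = [0, 2, 1]  (obs o_5=0)
t=6: δ = [1.357e-06, 1.380e-06, 1.104e-06]  ψ = [0, 2, 1]  (obs o_6=0)
backtrack: best end state = 1; path = [2, 1, 2, 1, 1, 2, 1]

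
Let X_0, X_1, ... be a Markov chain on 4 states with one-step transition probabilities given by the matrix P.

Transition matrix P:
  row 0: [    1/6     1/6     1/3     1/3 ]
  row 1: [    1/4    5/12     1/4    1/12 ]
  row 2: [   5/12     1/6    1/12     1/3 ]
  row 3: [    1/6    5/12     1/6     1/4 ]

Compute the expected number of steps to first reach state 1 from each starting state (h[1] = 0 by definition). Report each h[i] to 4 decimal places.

First-step conditioning: h[1] = 0; for i ≠ 1, h[i] = 1 + Σ_k P[i][k]·h[k].
  h[0] = 1 + 1/6·h[0] + 1/3·h[2] + 1/3·h[3]
  h[2] = 1 + 5/12·h[0] + 1/12·h[2] + 1/3·h[3]
  h[3] = 1 + 1/6·h[0] + 1/6·h[2] + 1/4·h[3]
Solving the 3×3 linear system over states ≠ 1 gives exactly h = [78/19, 0, 78/19, 60/19] (h[1] = 0 is the target).

h = [4.1053, 0.0000, 4.1053, 3.1579]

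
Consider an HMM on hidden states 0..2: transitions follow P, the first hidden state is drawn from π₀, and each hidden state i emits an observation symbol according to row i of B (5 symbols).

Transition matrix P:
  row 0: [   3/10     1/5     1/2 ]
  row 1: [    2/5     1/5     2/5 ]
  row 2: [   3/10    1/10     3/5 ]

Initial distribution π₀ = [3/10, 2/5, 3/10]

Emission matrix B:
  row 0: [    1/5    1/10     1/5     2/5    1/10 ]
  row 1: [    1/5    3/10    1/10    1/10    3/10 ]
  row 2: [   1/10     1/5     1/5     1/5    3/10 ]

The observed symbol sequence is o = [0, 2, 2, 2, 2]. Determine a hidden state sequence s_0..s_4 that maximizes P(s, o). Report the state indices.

t=0: δ = [6.000e-02, 8.000e-02, 3.000e-02]  (obs o_0=0)
t=1: δ = [6.400e-03, 1.600e-03, 6.400e-03]  ψ = [1, 1, 1]  (obs o_1=2)
t=2: δ = [3.840e-04, 1.280e-04, 7.680e-04]  ψ = [0, 0, 2]  (obs o_2=2)
t=3: δ = [4.608e-05, 7.680e-06, 9.216e-05]  ψ = [2, 0, 2]  (obs o_3=2)
t=4: δ = [5.530e-06, 9.216e-07, 1.106e-05]  ψ = [2, 0, 2]  (obs o_4=2)
backtrack: best end state = 2; path = [1, 2, 2, 2, 2]

path = [1, 2, 2, 2, 2]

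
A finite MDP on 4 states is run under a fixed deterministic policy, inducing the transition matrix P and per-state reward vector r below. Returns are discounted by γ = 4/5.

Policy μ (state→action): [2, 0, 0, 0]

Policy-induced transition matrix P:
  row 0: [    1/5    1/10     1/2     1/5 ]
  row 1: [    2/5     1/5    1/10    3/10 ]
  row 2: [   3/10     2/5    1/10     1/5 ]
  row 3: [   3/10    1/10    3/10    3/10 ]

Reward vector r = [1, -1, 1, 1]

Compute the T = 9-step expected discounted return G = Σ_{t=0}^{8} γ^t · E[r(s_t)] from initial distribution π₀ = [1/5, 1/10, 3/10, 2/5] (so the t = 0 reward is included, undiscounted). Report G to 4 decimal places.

t=0: π = [0.2000, 0.1000, 0.3000, 0.4000], E[r] = 0.8000, γ^t·E[r] = 0.800000, running G = 0.800000
t=1: π = [0.2900, 0.2000, 0.2600, 0.2500], E[r] = 0.6000, γ^t·E[r] = 0.480000, running G = 1.280000
t=2: π = [0.2910, 0.1980, 0.2660, 0.2450], E[r] = 0.6040, γ^t·E[r] = 0.386560, running G = 1.666560
t=3: π = [0.2907, 0.1996, 0.2654, 0.2443], E[r] = 0.6008, γ^t·E[r] = 0.307610, running G = 1.974170
t=4: π = [0.2909, 0.1996, 0.2651, 0.2444], E[r] = 0.6008, γ^t·E[r] = 0.246104, running G = 2.220274
t=5: π = [0.2909, 0.1995, 0.2652, 0.2444], E[r] = 0.6010, γ^t·E[r] = 0.196936, running G = 2.417209
t=6: π = [0.2909, 0.1995, 0.2652, 0.2444], E[r] = 0.6010, γ^t·E[r] = 0.157538, running G = 2.574747
t=7: π = [0.2909, 0.1995, 0.2652, 0.2444], E[r] = 0.6010, γ^t·E[r] = 0.126030, running G = 2.700778
t=8: π = [0.2909, 0.1995, 0.2652, 0.2444], E[r] = 0.6010, γ^t·E[r] = 0.100825, running G = 2.801602

G = 2.8016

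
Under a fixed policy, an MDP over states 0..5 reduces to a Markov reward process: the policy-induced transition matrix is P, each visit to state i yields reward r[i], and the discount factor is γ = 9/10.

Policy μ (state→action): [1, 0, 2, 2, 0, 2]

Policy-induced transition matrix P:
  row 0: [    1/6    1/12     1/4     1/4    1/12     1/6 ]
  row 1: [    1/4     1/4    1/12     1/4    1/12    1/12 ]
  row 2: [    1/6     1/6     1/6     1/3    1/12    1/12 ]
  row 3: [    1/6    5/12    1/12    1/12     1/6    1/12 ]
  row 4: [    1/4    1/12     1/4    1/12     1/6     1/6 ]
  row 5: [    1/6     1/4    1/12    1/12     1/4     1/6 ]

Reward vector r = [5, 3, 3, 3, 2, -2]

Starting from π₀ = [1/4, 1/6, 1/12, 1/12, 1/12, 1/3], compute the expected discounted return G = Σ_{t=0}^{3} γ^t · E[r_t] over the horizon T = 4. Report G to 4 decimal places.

t=0: π = [0.2500, 0.1667, 0.0833, 0.0833, 0.0833, 0.3333], E[r] = 1.7500, γ^t·E[r] = 1.750000, running G = 1.750000
t=1: π = [0.1875, 0.2014, 0.1458, 0.1736, 0.1528, 0.1389], E[r] = 2.5278, γ^t·E[r] = 2.275000, running G = 4.025000
t=2: π = [0.1962, 0.2101, 0.1522, 0.1846, 0.1337, 0.1233], E[r] = 2.6424, γ^t·E[r] = 2.140313, running G = 6.165313
t=3: π = [0.1953, 0.2131, 0.1510, 0.1891, 0.1304, 0.1211], E[r] = 2.6548, γ^t·E[r] = 1.935316, running G = 8.100629

G = 8.1006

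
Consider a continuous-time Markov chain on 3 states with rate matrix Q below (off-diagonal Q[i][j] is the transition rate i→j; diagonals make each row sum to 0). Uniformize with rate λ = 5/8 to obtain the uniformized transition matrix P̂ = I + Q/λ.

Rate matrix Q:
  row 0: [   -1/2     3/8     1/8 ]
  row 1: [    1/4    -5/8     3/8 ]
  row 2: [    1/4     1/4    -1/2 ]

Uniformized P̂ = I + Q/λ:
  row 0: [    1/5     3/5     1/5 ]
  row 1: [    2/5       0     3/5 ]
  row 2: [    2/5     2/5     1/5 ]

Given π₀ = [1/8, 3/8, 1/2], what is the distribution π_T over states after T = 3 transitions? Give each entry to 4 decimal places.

t=0: π = [0.1250, 0.3750, 0.5000]
t=1: π = [0.3750, 0.2750, 0.3500]
t=2: π = [0.3250, 0.3650, 0.3100]
t=3: π = [0.3350, 0.3190, 0.3460]

π = [0.3350, 0.3190, 0.3460]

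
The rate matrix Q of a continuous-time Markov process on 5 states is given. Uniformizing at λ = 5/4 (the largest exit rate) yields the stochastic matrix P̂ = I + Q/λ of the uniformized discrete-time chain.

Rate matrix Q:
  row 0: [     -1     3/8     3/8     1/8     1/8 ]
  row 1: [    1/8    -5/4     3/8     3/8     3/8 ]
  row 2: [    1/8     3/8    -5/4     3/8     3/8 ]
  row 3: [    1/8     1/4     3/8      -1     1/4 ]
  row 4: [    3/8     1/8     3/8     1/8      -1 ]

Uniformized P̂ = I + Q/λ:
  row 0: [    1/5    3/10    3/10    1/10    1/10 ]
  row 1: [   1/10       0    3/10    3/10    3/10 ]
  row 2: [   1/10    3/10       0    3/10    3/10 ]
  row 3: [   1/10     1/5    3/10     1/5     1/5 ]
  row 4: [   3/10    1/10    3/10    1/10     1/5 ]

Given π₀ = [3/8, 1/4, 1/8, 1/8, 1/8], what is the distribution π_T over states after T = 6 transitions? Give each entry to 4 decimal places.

t=0: π = [0.3750, 0.2500, 0.1250, 0.1250, 0.1250]
t=1: π = [0.1625, 0.1875, 0.2625, 0.1875, 0.2000]
t=2: π = [0.1563, 0.1850, 0.2213, 0.2088, 0.2288]
t=3: π = [0.1614, 0.1779, 0.2336, 0.2021, 0.2250]
t=4: π = [0.1611, 0.1814, 0.2299, 0.2025, 0.2250]
t=5: π = [0.1611, 0.1803, 0.2310, 0.2025, 0.2250]
t=6: π = [0.1611, 0.1806, 0.2307, 0.2025, 0.2250]

π = [0.1611, 0.1806, 0.2307, 0.2025, 0.2250]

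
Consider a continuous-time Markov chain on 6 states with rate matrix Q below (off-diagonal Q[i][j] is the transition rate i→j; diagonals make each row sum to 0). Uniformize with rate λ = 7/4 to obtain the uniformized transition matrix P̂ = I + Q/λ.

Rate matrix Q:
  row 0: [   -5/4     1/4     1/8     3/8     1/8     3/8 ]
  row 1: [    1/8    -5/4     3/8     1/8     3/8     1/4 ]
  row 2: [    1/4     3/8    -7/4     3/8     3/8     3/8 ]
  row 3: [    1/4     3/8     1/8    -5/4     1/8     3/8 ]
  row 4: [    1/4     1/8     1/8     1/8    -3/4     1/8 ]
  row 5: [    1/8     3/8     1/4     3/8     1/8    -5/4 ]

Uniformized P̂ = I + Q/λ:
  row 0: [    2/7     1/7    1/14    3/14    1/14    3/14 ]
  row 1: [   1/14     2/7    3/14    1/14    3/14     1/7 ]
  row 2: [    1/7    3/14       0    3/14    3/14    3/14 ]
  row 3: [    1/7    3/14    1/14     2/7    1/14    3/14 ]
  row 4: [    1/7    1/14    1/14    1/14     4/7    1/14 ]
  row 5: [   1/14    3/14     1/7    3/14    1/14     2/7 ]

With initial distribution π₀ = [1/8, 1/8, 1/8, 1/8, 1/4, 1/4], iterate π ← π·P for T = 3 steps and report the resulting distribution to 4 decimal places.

t=0: π = [0.1250, 0.1250, 0.1250, 0.1250, 0.2500, 0.2500]
t=1: π = [0.1339, 0.1786, 0.0982, 0.1696, 0.2321, 0.1875]
t=2: π = [0.1358, 0.1843, 0.1033, 0.1677, 0.2270, 0.1818]
t=3: π = [0.1361, 0.1853, 0.1034, 0.1675, 0.2260, 0.1817]

π = [0.1361, 0.1853, 0.1034, 0.1675, 0.2260, 0.1817]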